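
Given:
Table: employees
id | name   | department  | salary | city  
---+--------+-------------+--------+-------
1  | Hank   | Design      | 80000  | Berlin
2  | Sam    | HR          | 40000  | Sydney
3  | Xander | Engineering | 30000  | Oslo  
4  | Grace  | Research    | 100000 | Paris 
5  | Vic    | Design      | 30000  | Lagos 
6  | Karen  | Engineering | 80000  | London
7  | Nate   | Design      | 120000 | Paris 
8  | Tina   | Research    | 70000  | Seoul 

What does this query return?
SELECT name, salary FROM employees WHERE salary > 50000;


Filtering: salary > 50000
Matching: 5 rows

5 rows:
Hank, 80000
Grace, 100000
Karen, 80000
Nate, 120000
Tina, 70000


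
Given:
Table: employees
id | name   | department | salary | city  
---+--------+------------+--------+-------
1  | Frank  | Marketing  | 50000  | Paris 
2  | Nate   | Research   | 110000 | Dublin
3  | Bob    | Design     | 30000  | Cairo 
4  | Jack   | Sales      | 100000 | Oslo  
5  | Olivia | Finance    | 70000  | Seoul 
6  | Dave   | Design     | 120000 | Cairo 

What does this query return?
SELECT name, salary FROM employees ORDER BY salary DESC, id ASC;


Sorting by salary DESC, then id ASC for ties

6 rows:
Dave, 120000
Nate, 110000
Jack, 100000
Olivia, 70000
Frank, 50000
Bob, 30000


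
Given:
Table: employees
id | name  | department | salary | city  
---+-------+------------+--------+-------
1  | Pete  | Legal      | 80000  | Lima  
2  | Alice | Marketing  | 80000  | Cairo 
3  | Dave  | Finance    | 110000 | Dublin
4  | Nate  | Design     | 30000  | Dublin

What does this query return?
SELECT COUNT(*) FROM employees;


COUNT(*) counts all rows

4


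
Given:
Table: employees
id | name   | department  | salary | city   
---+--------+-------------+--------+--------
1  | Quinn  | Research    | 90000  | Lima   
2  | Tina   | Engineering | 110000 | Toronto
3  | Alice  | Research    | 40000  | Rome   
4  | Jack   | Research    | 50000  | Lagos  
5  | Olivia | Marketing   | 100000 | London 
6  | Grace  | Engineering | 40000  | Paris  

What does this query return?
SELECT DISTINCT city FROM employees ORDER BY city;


All 'city' values (row order): Lima, Toronto, Rome, Lagos, London, Paris
Removing duplicates leaves 6 unique value(s).

6 values:
Lagos
Lima
London
Paris
Rome
Toronto


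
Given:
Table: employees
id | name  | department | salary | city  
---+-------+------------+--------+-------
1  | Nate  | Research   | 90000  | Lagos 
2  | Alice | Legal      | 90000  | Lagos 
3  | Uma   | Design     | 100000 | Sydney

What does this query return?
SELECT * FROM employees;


SELECT * returns all 3 rows with all columns

3 rows:
1, Nate, Research, 90000, Lagos
2, Alice, Legal, 90000, Lagos
3, Uma, Design, 100000, Sydney


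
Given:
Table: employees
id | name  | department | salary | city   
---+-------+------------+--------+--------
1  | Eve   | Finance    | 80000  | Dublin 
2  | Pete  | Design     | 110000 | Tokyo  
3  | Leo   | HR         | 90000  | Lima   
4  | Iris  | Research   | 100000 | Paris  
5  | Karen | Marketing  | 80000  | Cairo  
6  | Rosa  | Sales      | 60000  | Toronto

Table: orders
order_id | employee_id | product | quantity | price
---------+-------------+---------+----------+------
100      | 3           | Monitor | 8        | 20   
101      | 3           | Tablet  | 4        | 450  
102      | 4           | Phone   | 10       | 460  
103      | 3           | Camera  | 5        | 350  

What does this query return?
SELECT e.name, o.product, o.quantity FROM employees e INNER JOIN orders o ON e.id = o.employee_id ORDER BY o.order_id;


Joining employees.id = orders.employee_id:
  employee Leo (id=3) -> order Monitor
  employee Leo (id=3) -> order Tablet
  employee Iris (id=4) -> order Phone
  employee Leo (id=3) -> order Camera


4 rows:
Leo, Monitor, 8
Leo, Tablet, 4
Iris, Phone, 10
Leo, Camera, 5


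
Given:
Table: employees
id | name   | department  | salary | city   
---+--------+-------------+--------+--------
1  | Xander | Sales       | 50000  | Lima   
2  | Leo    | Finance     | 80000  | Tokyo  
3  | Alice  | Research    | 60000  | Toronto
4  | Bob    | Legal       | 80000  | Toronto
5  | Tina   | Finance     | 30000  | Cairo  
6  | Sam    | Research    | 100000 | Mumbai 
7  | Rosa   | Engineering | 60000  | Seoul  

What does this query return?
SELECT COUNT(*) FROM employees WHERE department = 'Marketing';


Counting rows where department = 'Marketing'


0


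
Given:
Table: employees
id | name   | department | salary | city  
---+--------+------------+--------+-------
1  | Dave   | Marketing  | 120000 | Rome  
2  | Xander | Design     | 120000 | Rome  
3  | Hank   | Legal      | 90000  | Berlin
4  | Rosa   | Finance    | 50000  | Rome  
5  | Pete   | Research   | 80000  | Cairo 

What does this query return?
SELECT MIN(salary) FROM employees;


Salaries: 120000, 120000, 90000, 50000, 80000
MIN = 50000

50000


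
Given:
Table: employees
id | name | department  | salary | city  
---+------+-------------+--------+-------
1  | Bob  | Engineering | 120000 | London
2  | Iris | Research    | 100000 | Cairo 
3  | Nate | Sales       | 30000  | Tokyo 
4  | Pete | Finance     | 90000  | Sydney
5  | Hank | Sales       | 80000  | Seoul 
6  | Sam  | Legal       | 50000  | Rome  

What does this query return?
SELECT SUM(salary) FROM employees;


SUM(salary) = 120000 + 100000 + 30000 + 90000 + 80000 + 50000 = 470000

470000


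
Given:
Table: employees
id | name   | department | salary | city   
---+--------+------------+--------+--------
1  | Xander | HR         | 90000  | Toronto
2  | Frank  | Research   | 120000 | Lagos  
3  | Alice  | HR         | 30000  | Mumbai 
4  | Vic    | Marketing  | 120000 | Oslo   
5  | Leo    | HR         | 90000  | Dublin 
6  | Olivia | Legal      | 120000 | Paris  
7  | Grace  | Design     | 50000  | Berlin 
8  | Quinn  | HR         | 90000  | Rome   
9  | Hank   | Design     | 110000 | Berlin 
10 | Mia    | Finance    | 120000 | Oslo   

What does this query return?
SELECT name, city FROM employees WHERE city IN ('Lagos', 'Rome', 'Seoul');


Filtering: city IN ('Lagos', 'Rome', 'Seoul')
Matching: 2 rows

2 rows:
Frank, Lagos
Quinn, Rome


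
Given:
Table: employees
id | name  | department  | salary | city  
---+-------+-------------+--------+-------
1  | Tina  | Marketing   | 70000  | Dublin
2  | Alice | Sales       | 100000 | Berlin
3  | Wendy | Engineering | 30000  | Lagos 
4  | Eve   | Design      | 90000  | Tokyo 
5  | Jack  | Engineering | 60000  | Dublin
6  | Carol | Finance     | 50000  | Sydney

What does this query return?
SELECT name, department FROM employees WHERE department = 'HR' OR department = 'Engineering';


Filtering: department = 'HR' OR 'Engineering'
Matching: 2 rows

2 rows:
Wendy, Engineering
Jack, Engineering


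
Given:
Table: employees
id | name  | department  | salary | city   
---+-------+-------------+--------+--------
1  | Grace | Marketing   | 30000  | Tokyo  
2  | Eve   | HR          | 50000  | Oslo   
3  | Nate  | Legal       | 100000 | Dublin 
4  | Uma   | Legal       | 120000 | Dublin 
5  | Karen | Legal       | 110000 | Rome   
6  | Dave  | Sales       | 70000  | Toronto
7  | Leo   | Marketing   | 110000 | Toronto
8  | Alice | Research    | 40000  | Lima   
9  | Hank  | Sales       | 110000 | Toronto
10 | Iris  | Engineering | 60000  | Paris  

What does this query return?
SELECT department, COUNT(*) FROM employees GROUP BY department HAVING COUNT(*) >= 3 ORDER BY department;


Groups with count >= 3:
  Legal: 3 -> PASS
  Engineering: 1 -> filtered out
  HR: 1 -> filtered out
  Marketing: 2 -> filtered out
  Research: 1 -> filtered out
  Sales: 2 -> filtered out


1 groups:
Legal, 3


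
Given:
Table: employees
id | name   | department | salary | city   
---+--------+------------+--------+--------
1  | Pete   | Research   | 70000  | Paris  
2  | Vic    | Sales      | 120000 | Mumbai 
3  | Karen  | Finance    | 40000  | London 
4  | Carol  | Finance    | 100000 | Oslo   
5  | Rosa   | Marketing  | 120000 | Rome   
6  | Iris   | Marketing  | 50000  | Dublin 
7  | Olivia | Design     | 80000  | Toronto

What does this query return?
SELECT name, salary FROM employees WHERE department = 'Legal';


Filtering: department = 'Legal'
Matching rows: 0

Empty result set (0 rows)


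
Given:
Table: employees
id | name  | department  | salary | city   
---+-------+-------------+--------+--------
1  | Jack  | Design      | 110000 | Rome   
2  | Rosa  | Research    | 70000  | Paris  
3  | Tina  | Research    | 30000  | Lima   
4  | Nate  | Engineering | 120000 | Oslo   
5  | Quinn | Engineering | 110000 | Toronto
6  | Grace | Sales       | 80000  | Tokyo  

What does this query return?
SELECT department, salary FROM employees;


Projecting columns: department, salary

6 rows:
Design, 110000
Research, 70000
Research, 30000
Engineering, 120000
Engineering, 110000
Sales, 80000


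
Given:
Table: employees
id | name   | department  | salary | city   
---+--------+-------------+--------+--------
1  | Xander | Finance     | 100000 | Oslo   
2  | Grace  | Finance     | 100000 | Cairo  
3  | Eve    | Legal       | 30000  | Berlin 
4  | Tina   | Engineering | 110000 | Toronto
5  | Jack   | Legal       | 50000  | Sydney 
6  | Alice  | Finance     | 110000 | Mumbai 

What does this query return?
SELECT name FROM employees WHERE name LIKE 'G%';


LIKE 'G%' matches names starting with 'G'
Matching: 1

1 rows:
Grace


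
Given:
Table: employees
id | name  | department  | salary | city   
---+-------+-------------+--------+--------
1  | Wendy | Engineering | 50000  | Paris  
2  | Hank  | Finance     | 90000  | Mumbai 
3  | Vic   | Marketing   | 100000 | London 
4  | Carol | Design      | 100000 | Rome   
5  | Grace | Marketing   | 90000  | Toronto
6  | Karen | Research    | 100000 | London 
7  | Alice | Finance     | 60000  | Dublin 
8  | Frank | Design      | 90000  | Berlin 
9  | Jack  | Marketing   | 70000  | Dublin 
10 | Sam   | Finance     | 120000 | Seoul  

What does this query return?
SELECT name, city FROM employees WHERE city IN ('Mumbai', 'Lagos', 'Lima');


Filtering: city IN ('Mumbai', 'Lagos', 'Lima')
Matching: 1 rows

1 rows:
Hank, Mumbai


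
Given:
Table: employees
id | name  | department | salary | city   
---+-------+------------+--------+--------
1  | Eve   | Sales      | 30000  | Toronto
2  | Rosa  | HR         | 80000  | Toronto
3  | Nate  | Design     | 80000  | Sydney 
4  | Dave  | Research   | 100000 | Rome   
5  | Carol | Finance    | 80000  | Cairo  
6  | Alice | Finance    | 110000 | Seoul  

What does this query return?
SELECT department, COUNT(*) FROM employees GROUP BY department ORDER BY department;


Assigning each row to its department group:
  Eve -> Sales
  Rosa -> HR
  Nate -> Design
  Dave -> Research
  Carol -> Finance
  Alice -> Finance


5 groups:
Design, 1
Finance, 2
HR, 1
Research, 1
Sales, 1


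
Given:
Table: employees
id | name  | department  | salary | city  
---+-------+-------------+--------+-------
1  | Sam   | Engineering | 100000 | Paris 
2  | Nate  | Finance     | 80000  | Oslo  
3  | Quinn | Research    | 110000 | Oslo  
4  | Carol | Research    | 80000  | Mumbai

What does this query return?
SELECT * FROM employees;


SELECT * returns all 4 rows with all columns

4 rows:
1, Sam, Engineering, 100000, Paris
2, Nate, Finance, 80000, Oslo
3, Quinn, Research, 110000, Oslo
4, Carol, Research, 80000, Mumbai


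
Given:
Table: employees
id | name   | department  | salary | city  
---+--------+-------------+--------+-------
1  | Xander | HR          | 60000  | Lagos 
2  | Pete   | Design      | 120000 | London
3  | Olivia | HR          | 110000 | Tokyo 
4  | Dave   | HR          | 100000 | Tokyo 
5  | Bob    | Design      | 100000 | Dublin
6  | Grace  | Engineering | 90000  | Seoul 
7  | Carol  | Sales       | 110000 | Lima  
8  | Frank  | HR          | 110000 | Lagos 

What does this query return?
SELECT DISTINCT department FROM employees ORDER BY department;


All 'department' values (row order): HR, Design, HR, HR, Design, Engineering, Sales, HR
Removing duplicates leaves 4 unique value(s).

4 values:
Design
Engineering
HR
Sales


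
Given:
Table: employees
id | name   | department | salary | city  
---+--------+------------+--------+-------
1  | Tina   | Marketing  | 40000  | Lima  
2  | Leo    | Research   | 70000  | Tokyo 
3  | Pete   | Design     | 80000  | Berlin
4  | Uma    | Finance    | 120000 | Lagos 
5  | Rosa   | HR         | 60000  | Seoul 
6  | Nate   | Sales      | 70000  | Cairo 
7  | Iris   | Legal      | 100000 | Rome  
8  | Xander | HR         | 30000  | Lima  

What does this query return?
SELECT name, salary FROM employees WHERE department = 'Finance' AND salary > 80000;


Filtering: department = 'Finance' AND salary > 80000
Matching: 1 rows

1 rows:
Uma, 120000


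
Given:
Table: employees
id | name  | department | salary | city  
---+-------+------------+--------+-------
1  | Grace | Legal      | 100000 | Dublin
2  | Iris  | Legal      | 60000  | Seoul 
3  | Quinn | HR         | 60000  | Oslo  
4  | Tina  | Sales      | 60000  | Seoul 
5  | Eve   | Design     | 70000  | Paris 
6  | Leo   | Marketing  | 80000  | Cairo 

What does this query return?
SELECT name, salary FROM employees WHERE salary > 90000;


Filtering: salary > 90000
Matching: 1 rows

1 rows:
Grace, 100000


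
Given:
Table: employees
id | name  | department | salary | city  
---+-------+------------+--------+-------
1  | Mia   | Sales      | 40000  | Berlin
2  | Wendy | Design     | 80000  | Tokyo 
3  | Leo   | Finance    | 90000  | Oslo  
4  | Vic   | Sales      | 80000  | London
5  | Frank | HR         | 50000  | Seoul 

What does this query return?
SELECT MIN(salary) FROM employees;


Salaries: 40000, 80000, 90000, 80000, 50000
MIN = 40000

40000


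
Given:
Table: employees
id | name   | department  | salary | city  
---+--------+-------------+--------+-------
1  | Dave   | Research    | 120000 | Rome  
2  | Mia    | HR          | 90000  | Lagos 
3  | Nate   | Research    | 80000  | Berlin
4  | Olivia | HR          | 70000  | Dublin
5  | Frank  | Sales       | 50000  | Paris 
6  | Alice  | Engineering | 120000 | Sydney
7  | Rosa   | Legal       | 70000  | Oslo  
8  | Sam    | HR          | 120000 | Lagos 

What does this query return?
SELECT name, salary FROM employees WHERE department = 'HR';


Filtering: department = 'HR'
Matching rows: 3

3 rows:
Mia, 90000
Olivia, 70000
Sam, 120000


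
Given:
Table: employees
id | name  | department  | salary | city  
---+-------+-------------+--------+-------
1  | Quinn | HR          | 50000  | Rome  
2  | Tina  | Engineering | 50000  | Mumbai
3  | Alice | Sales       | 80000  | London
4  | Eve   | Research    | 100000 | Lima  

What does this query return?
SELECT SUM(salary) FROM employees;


SUM(salary) = 50000 + 50000 + 80000 + 100000 = 280000

280000


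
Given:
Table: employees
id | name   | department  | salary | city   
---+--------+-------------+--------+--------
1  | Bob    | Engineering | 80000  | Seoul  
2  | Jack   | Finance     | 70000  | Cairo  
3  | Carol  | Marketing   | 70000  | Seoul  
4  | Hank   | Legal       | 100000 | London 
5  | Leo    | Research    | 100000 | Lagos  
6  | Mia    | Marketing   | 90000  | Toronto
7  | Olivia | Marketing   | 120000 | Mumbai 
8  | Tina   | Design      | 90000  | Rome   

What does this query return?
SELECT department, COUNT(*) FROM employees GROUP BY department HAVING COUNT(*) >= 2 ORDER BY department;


Groups with count >= 2:
  Marketing: 3 -> PASS
  Design: 1 -> filtered out
  Engineering: 1 -> filtered out
  Finance: 1 -> filtered out
  Legal: 1 -> filtered out
  Research: 1 -> filtered out


1 groups:
Marketing, 3


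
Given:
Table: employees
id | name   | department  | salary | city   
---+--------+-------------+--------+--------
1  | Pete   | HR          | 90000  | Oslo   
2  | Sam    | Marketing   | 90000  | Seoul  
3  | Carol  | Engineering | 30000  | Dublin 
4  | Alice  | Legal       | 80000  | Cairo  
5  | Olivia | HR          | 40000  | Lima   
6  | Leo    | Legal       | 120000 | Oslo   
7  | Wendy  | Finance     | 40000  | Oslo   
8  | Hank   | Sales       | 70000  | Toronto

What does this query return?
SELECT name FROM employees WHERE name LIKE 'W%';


LIKE 'W%' matches names starting with 'W'
Matching: 1

1 rows:
Wendy


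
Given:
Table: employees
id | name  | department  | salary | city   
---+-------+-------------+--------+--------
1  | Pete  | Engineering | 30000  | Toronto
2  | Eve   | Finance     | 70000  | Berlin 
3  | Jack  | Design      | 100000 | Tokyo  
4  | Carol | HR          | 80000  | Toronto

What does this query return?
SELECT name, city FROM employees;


Projecting columns: name, city

4 rows:
Pete, Toronto
Eve, Berlin
Jack, Tokyo
Carol, Toronto


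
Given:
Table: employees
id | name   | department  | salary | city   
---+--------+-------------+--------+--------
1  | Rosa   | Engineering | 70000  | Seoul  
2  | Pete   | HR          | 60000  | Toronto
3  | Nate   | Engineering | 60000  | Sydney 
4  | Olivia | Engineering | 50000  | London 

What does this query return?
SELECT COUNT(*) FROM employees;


COUNT(*) counts all rows

4


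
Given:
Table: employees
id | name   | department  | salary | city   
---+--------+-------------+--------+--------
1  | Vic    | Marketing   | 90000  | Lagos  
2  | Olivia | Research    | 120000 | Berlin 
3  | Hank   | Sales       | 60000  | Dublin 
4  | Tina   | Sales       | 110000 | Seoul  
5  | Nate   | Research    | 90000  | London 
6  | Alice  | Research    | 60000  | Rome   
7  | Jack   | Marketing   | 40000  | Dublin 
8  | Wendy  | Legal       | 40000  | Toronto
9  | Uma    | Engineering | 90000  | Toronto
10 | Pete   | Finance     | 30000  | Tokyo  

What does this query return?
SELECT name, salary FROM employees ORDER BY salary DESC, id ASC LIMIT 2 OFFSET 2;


Sort by salary DESC (id ASC tiebreak), then skip 2 and take 2
Rows 3 through 4

2 rows:
Vic, 90000
Nate, 90000


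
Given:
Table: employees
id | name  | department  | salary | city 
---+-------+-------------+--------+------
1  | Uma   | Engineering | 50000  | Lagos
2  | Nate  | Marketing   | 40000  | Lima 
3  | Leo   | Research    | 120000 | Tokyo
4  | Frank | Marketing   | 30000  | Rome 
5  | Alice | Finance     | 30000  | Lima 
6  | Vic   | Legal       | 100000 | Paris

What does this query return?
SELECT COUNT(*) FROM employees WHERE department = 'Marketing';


Counting rows where department = 'Marketing'
  Nate -> MATCH
  Frank -> MATCH


2


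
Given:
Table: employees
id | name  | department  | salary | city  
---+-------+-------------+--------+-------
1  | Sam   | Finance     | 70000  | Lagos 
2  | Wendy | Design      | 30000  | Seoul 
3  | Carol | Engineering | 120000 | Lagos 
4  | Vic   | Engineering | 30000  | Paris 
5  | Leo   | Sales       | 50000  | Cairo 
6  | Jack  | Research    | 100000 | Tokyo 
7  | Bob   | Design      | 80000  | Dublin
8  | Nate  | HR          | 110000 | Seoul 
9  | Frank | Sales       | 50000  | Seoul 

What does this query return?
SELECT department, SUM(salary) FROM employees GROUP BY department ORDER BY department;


Summing salary within each department:
  Design: 30000 + 80000 = 110000
  Engineering: 120000 + 30000 = 150000
  Finance: 70000 = 70000
  HR: 110000 = 110000
  Research: 100000 = 100000
  Sales: 50000 + 50000 = 100000


6 groups:
Design, 110000
Engineering, 150000
Finance, 70000
HR, 110000
Research, 100000
Sales, 100000


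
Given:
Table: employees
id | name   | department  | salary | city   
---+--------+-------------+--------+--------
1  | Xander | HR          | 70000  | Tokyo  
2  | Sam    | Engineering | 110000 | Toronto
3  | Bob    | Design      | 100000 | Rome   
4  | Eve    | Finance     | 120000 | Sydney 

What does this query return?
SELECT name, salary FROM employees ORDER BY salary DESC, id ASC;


Sorting by salary DESC, then id ASC for ties

4 rows:
Eve, 120000
Sam, 110000
Bob, 100000
Xander, 70000


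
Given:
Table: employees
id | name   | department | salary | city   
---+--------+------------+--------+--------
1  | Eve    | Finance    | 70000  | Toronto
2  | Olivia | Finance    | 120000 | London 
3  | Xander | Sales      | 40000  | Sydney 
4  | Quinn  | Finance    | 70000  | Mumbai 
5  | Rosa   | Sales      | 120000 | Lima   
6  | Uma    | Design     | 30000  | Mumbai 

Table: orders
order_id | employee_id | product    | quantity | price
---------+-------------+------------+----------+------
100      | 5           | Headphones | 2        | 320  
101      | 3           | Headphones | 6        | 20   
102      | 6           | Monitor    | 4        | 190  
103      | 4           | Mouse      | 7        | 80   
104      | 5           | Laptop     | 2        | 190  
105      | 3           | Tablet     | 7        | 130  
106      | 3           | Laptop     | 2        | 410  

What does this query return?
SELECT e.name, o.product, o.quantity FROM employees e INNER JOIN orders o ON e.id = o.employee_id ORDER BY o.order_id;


Joining employees.id = orders.employee_id:
  employee Rosa (id=5) -> order Headphones
  employee Xander (id=3) -> order Headphones
  employee Uma (id=6) -> order Monitor
  employee Quinn (id=4) -> order Mouse
  employee Rosa (id=5) -> order Laptop
  employee Xander (id=3) -> order Tablet
  employee Xander (id=3) -> order Laptop


7 rows:
Rosa, Headphones, 2
Xander, Headphones, 6
Uma, Monitor, 4
Quinn, Mouse, 7
Rosa, Laptop, 2
Xander, Tablet, 7
Xander, Laptop, 2


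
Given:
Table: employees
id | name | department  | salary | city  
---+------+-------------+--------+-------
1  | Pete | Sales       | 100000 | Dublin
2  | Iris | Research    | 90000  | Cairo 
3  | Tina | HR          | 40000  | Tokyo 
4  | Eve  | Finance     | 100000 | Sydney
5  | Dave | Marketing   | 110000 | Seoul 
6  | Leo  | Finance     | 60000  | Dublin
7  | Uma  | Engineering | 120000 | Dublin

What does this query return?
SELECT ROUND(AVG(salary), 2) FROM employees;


SUM(salary) = 620000
COUNT = 7
ROUND(AVG, 2) = ROUND(620000 / 7, 2) = 88571.43

88571.43


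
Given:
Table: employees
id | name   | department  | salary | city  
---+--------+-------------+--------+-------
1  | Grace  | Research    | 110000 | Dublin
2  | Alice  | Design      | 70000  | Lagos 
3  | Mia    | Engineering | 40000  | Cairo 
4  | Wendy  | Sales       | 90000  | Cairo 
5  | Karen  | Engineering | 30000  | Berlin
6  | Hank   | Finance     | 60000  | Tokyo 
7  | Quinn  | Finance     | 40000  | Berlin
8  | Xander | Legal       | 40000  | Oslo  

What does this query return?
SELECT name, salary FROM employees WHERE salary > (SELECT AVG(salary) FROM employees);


Subquery: AVG(salary) = 60000.0
Filtering: salary > 60000.0
  Grace (110000) -> MATCH
  Alice (70000) -> MATCH
  Wendy (90000) -> MATCH


3 rows:
Grace, 110000
Alice, 70000
Wendy, 90000


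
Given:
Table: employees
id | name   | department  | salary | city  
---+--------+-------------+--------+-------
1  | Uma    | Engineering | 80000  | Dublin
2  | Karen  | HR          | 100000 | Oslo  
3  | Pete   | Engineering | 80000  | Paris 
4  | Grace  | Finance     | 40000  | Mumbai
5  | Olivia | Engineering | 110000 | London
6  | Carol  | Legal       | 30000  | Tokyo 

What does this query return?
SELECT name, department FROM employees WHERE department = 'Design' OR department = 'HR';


Filtering: department = 'Design' OR 'HR'
Matching: 1 rows

1 rows:
Karen, HR


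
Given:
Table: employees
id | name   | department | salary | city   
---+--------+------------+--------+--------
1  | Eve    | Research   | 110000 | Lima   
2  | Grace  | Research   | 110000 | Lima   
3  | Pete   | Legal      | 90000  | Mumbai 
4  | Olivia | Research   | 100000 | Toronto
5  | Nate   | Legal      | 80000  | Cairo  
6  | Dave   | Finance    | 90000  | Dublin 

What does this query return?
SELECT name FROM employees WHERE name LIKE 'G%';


LIKE 'G%' matches names starting with 'G'
Matching: 1

1 rows:
Grace


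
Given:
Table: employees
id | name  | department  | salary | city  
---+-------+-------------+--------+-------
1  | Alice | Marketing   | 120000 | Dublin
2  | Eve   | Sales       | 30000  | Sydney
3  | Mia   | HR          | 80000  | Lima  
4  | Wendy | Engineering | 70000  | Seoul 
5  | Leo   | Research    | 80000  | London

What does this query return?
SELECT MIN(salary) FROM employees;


Salaries: 120000, 30000, 80000, 70000, 80000
MIN = 30000

30000


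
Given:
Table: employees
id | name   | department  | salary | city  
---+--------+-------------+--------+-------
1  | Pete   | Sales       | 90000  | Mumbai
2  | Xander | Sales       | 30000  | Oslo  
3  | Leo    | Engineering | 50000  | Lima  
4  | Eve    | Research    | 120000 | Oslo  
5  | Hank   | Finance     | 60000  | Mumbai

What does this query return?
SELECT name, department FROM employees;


Projecting columns: name, department

5 rows:
Pete, Sales
Xander, Sales
Leo, Engineering
Eve, Research
Hank, Finance


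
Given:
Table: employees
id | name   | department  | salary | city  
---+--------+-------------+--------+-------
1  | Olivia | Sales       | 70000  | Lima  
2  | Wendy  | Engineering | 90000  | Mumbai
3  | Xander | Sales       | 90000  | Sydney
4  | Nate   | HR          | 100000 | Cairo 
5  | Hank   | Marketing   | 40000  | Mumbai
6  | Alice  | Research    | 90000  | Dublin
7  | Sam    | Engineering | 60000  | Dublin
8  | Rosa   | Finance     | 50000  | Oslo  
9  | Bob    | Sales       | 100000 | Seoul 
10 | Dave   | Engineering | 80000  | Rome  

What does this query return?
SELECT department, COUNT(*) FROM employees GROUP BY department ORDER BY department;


Assigning each row to its department group:
  Olivia -> Sales
  Wendy -> Engineering
  Xander -> Sales
  Nate -> HR
  Hank -> Marketing
  Alice -> Research
  Sam -> Engineering
  Rosa -> Finance
  Bob -> Sales
  Dave -> Engineering


6 groups:
Engineering, 3
Finance, 1
HR, 1
Marketing, 1
Research, 1
Sales, 3


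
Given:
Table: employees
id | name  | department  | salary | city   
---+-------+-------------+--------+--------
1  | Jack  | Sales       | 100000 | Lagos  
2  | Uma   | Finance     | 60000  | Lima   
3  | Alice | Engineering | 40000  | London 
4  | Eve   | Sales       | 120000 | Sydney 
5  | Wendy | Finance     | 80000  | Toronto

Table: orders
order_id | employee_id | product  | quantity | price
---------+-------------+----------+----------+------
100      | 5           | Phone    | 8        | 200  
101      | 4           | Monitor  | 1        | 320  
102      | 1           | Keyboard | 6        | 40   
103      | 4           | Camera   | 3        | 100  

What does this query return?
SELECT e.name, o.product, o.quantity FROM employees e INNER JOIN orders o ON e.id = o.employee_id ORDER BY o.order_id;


Joining employees.id = orders.employee_id:
  employee Wendy (id=5) -> order Phone
  employee Eve (id=4) -> order Monitor
  employee Jack (id=1) -> order Keyboard
  employee Eve (id=4) -> order Camera


4 rows:
Wendy, Phone, 8
Eve, Monitor, 1
Jack, Keyboard, 6
Eve, Camera, 3


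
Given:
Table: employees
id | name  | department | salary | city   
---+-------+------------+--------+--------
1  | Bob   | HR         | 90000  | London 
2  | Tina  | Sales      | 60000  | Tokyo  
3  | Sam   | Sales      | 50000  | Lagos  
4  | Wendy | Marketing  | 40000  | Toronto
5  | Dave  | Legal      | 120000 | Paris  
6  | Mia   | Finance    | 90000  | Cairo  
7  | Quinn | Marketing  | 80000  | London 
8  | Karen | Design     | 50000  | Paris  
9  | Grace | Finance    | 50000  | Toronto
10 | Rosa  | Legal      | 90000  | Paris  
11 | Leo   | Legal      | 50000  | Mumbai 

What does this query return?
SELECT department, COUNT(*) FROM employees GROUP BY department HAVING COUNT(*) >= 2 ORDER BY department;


Groups with count >= 2:
  Finance: 2 -> PASS
  Legal: 3 -> PASS
  Marketing: 2 -> PASS
  Sales: 2 -> PASS
  Design: 1 -> filtered out
  HR: 1 -> filtered out


4 groups:
Finance, 2
Legal, 3
Marketing, 2
Sales, 2


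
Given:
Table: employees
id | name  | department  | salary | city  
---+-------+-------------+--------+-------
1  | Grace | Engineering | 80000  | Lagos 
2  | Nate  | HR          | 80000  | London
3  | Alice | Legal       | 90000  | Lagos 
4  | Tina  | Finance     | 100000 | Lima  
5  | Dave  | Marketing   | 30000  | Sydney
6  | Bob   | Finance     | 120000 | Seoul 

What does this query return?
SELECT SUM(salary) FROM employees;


SUM(salary) = 80000 + 80000 + 90000 + 100000 + 30000 + 120000 = 500000

500000


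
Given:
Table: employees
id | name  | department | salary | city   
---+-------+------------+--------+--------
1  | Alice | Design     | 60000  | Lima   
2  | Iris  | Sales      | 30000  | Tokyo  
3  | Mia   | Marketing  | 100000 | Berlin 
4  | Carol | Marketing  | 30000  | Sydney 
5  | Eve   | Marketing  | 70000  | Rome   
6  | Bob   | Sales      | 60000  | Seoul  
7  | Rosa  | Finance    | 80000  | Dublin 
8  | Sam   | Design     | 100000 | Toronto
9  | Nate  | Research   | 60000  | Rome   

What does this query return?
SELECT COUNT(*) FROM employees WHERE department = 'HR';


Counting rows where department = 'HR'


0


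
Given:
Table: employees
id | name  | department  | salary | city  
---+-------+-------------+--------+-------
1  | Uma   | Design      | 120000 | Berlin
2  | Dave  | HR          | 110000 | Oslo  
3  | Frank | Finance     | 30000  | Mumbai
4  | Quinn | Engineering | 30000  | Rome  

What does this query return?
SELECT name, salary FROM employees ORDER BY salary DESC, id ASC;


Sorting by salary DESC, then id ASC for ties

4 rows:
Uma, 120000
Dave, 110000
Frank, 30000
Quinn, 30000


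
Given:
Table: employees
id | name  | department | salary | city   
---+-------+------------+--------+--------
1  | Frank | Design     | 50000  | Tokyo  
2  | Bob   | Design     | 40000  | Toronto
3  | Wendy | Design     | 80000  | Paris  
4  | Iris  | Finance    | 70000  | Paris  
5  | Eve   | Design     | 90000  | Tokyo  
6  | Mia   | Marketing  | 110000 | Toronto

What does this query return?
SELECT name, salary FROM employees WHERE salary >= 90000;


Filtering: salary >= 90000
Matching: 2 rows

2 rows:
Eve, 90000
Mia, 110000


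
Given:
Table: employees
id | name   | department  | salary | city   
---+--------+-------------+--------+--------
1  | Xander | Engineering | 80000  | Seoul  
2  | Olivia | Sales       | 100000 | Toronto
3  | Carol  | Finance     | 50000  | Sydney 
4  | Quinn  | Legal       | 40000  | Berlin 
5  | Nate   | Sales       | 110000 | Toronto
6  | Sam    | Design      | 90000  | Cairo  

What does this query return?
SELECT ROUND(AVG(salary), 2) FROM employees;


SUM(salary) = 470000
COUNT = 6
ROUND(AVG, 2) = ROUND(470000 / 6, 2) = 78333.33

78333.33


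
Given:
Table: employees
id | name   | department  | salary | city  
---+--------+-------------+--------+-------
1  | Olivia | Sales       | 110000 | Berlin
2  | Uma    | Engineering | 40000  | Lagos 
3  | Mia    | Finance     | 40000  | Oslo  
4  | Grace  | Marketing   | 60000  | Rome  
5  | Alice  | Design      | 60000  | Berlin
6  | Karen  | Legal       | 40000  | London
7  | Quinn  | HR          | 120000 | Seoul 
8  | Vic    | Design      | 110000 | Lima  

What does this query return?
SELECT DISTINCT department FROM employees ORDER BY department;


All 'department' values (row order): Sales, Engineering, Finance, Marketing, Design, Legal, HR, Design
Removing duplicates leaves 7 unique value(s).

7 values:
Design
Engineering
Finance
HR
Legal
Marketing
Sales


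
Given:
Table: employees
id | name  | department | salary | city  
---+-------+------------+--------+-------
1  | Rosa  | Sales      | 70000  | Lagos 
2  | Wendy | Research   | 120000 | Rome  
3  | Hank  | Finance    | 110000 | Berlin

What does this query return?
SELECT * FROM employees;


SELECT * returns all 3 rows with all columns

3 rows:
1, Rosa, Sales, 70000, Lagos
2, Wendy, Research, 120000, Rome
3, Hank, Finance, 110000, Berlin


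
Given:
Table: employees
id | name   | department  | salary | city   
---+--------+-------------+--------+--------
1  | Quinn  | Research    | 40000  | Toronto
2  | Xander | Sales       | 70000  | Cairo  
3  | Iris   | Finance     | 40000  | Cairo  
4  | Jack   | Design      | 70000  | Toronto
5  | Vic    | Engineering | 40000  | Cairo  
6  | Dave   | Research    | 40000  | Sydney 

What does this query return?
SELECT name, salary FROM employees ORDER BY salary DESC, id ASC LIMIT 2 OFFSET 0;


Sort by salary DESC (id ASC tiebreak), then skip 0 and take 2
Rows 1 through 2

2 rows:
Xander, 70000
Jack, 70000


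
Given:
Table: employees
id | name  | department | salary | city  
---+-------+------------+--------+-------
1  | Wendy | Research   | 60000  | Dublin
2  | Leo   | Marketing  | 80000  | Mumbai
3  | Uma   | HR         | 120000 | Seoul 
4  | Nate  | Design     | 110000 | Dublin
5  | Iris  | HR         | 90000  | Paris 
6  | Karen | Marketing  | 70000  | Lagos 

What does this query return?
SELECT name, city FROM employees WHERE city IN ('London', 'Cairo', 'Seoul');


Filtering: city IN ('London', 'Cairo', 'Seoul')
Matching: 1 rows

1 rows:
Uma, Seoul


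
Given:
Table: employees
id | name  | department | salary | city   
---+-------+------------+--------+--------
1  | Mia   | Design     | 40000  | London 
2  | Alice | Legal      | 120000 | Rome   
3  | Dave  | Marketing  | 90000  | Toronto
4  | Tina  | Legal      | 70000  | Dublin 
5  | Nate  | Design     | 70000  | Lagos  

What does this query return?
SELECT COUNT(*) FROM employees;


COUNT(*) counts all rows

5


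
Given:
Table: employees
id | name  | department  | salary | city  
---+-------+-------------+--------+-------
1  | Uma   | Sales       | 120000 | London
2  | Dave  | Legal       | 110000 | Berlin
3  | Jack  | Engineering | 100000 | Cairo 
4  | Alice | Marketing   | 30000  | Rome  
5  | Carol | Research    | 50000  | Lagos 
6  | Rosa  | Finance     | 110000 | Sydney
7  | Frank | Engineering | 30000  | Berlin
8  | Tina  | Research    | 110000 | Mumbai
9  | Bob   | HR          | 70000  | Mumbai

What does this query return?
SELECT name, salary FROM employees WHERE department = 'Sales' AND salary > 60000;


Filtering: department = 'Sales' AND salary > 60000
Matching: 1 rows

1 rows:
Uma, 120000


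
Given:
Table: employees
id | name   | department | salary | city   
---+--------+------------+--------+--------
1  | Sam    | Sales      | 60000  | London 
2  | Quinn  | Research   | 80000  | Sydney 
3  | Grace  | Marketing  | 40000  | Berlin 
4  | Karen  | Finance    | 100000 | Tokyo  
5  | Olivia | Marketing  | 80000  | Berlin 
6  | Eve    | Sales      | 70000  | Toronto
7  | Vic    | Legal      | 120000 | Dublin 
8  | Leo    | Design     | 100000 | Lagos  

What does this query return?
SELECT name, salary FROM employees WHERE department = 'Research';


Filtering: department = 'Research'
Matching rows: 1

1 rows:
Quinn, 80000


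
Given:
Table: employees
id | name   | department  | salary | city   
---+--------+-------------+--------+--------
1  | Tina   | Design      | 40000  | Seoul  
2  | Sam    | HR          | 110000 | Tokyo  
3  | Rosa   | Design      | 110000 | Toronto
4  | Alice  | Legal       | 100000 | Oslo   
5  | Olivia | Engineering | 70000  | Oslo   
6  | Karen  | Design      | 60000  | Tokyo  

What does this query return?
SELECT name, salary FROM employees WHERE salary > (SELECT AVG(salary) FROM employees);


Subquery: AVG(salary) = 81666.67
Filtering: salary > 81666.67
  Sam (110000) -> MATCH
  Rosa (110000) -> MATCH
  Alice (100000) -> MATCH


3 rows:
Sam, 110000
Rosa, 110000
Alice, 100000


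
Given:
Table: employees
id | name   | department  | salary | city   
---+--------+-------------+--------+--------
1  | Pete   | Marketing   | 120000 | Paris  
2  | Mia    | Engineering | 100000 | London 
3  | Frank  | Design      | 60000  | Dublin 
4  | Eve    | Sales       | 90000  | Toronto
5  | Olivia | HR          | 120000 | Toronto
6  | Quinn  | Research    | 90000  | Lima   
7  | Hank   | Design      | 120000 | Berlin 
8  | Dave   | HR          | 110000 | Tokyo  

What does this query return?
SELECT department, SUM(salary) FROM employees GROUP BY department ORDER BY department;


Summing salary within each department:
  Design: 60000 + 120000 = 180000
  Engineering: 100000 = 100000
  HR: 120000 + 110000 = 230000
  Marketing: 120000 = 120000
  Research: 90000 = 90000
  Sales: 90000 = 90000


6 groups:
Design, 180000
Engineering, 100000
HR, 230000
Marketing, 120000
Research, 90000
Sales, 90000


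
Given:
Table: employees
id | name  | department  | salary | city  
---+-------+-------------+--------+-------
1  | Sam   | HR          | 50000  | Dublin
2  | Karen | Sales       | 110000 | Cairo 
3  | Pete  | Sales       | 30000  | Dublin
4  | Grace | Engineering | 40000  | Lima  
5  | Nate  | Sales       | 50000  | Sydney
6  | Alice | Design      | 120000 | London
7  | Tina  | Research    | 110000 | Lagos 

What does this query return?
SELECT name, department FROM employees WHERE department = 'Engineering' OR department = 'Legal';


Filtering: department = 'Engineering' OR 'Legal'
Matching: 1 rows

1 rows:
Grace, Engineering


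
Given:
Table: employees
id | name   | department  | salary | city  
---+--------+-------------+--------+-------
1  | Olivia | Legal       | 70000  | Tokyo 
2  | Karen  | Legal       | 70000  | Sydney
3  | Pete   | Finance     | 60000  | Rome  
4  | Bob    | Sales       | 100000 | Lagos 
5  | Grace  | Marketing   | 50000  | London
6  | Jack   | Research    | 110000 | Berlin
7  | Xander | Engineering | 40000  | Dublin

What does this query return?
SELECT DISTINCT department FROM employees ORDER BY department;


All 'department' values (row order): Legal, Legal, Finance, Sales, Marketing, Research, Engineering
Removing duplicates leaves 6 unique value(s).

6 values:
Engineering
Finance
Legal
Marketing
Research
Sales


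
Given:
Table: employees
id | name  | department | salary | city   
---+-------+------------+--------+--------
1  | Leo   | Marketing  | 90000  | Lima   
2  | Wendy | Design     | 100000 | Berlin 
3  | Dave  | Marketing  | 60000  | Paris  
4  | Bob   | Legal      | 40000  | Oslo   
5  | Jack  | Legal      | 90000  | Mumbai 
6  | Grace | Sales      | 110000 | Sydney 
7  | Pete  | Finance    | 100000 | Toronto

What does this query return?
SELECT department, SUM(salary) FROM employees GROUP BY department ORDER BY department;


Summing salary within each department:
  Design: 100000 = 100000
  Finance: 100000 = 100000
  Legal: 40000 + 90000 = 130000
  Marketing: 90000 + 60000 = 150000
  Sales: 110000 = 110000


5 groups:
Design, 100000
Finance, 100000
Legal, 130000
Marketing, 150000
Sales, 110000


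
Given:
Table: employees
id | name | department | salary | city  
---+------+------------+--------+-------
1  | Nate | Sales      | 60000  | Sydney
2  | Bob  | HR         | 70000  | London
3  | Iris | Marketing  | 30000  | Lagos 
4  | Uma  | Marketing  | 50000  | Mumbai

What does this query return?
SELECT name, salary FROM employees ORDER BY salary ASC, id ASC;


Sorting by salary ASC, then id ASC for ties

4 rows:
Iris, 30000
Uma, 50000
Nate, 60000
Bob, 70000


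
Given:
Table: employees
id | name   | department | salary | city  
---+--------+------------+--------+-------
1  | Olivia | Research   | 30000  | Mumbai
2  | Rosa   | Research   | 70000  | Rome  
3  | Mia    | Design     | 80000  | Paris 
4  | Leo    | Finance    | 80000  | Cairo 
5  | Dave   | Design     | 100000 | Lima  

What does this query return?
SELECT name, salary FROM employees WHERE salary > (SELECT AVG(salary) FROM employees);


Subquery: AVG(salary) = 72000.0
Filtering: salary > 72000.0
  Mia (80000) -> MATCH
  Leo (80000) -> MATCH
  Dave (100000) -> MATCH


3 rows:
Mia, 80000
Leo, 80000
Dave, 100000


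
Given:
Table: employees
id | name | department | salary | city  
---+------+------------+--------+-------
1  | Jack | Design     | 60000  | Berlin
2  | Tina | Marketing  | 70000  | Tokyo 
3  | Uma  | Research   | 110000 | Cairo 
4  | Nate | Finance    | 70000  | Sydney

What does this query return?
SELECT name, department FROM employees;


Projecting columns: name, department

4 rows:
Jack, Design
Tina, Marketing
Uma, Research
Nate, Finance


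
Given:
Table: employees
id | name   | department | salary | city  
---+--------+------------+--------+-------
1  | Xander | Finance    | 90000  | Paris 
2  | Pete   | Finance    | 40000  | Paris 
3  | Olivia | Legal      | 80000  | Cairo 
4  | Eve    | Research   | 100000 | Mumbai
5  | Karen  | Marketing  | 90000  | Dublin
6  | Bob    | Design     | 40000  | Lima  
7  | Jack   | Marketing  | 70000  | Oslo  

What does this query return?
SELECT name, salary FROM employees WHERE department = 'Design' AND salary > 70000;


Filtering: department = 'Design' AND salary > 70000
Matching: 0 rows

Empty result set (0 rows)
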